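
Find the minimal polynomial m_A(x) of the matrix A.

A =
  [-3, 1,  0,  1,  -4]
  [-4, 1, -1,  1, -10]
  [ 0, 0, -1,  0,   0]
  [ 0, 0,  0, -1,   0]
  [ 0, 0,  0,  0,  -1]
x^3 + 3*x^2 + 3*x + 1

The characteristic polynomial is χ_A(x) = (x + 1)^5, so the eigenvalues are known. The minimal polynomial is
  m_A(x) = Π_λ (x − λ)^{k_λ}
where k_λ is the size of the *largest* Jordan block for λ (equivalently, the smallest k with (A − λI)^k v = 0 for every generalised eigenvector v of λ).

  λ = -1: largest Jordan block has size 3, contributing (x + 1)^3

So m_A(x) = (x + 1)^3 = x^3 + 3*x^2 + 3*x + 1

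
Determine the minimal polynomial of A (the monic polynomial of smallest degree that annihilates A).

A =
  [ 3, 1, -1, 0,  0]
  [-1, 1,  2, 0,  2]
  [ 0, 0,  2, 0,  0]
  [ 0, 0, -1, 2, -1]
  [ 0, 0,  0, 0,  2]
x^3 - 6*x^2 + 12*x - 8

The characteristic polynomial is χ_A(x) = (x - 2)^5, so the eigenvalues are known. The minimal polynomial is
  m_A(x) = Π_λ (x − λ)^{k_λ}
where k_λ is the size of the *largest* Jordan block for λ (equivalently, the smallest k with (A − λI)^k v = 0 for every generalised eigenvector v of λ).

  λ = 2: largest Jordan block has size 3, contributing (x − 2)^3

So m_A(x) = (x - 2)^3 = x^3 - 6*x^2 + 12*x - 8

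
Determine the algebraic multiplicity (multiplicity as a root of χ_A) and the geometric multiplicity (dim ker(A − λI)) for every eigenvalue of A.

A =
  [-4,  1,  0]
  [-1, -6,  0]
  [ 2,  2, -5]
λ = -5: alg = 3, geom = 2

Step 1 — factor the characteristic polynomial to read off the algebraic multiplicities:
  χ_A(x) = (x + 5)^3

Step 2 — compute geometric multiplicities via the rank-nullity identity g(λ) = n − rank(A − λI):
  rank(A − (-5)·I) = 1, so dim ker(A − (-5)·I) = n − 1 = 2

Summary:
  λ = -5: algebraic multiplicity = 3, geometric multiplicity = 2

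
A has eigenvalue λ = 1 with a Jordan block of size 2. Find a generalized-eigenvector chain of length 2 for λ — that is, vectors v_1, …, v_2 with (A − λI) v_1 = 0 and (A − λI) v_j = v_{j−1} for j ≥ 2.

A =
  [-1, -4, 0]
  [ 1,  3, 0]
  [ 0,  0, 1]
A Jordan chain for λ = 1 of length 2:
v_1 = (-2, 1, 0)ᵀ
v_2 = (1, 0, 0)ᵀ

Let N = A − (1)·I. We want v_2 with N^2 v_2 = 0 but N^1 v_2 ≠ 0; then v_{j-1} := N · v_j for j = 2, …, 2.

Pick v_2 = (1, 0, 0)ᵀ.
Then v_1 = N · v_2 = (-2, 1, 0)ᵀ.

Sanity check: (A − (1)·I) v_1 = (0, 0, 0)ᵀ = 0. ✓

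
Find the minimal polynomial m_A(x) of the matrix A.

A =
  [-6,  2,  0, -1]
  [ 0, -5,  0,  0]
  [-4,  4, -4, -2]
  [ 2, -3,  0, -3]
x^3 + 14*x^2 + 65*x + 100

The characteristic polynomial is χ_A(x) = (x + 4)^2*(x + 5)^2, so the eigenvalues are known. The minimal polynomial is
  m_A(x) = Π_λ (x − λ)^{k_λ}
where k_λ is the size of the *largest* Jordan block for λ (equivalently, the smallest k with (A − λI)^k v = 0 for every generalised eigenvector v of λ).

  λ = -5: largest Jordan block has size 2, contributing (x + 5)^2
  λ = -4: largest Jordan block has size 1, contributing (x + 4)

So m_A(x) = (x + 4)*(x + 5)^2 = x^3 + 14*x^2 + 65*x + 100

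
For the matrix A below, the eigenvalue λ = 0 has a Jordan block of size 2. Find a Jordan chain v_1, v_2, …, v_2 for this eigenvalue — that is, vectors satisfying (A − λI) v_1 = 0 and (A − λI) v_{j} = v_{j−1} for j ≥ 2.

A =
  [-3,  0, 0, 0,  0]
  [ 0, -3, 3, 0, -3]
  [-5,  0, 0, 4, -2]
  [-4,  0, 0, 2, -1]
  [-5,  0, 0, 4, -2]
A Jordan chain for λ = 0 of length 2:
v_1 = (0, 0, 4, 2, 4)ᵀ
v_2 = (0, 0, 0, 1, 0)ᵀ

Let N = A − (0)·I. We want v_2 with N^2 v_2 = 0 but N^1 v_2 ≠ 0; then v_{j-1} := N · v_j for j = 2, …, 2.

Pick v_2 = (0, 0, 0, 1, 0)ᵀ.
Then v_1 = N · v_2 = (0, 0, 4, 2, 4)ᵀ.

Sanity check: (A − (0)·I) v_1 = (0, 0, 0, 0, 0)ᵀ = 0. ✓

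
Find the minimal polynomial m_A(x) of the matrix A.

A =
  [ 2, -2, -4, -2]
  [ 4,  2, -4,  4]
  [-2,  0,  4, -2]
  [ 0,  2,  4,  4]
x^2 - 6*x + 8

The characteristic polynomial is χ_A(x) = (x - 4)^2*(x - 2)^2, so the eigenvalues are known. The minimal polynomial is
  m_A(x) = Π_λ (x − λ)^{k_λ}
where k_λ is the size of the *largest* Jordan block for λ (equivalently, the smallest k with (A − λI)^k v = 0 for every generalised eigenvector v of λ).

  λ = 2: largest Jordan block has size 1, contributing (x − 2)
  λ = 4: largest Jordan block has size 1, contributing (x − 4)

So m_A(x) = (x - 4)*(x - 2) = x^2 - 6*x + 8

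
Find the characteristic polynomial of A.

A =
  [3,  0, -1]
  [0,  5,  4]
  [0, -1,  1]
x^3 - 9*x^2 + 27*x - 27

Expanding det(x·I − A) (e.g. by cofactor expansion or by noting that A is similar to its Jordan form J, which has the same characteristic polynomial as A) gives
  χ_A(x) = x^3 - 9*x^2 + 27*x - 27
which factors as (x - 3)^3. The eigenvalues (with algebraic multiplicities) are λ = 3 with multiplicity 3.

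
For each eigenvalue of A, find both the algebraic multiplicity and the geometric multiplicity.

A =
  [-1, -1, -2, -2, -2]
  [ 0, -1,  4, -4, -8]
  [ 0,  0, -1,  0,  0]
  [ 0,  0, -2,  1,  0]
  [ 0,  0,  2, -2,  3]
λ = -1: alg = 3, geom = 2; λ = 1: alg = 1, geom = 1; λ = 3: alg = 1, geom = 1

Step 1 — factor the characteristic polynomial to read off the algebraic multiplicities:
  χ_A(x) = (x - 3)*(x - 1)*(x + 1)^3

Step 2 — compute geometric multiplicities via the rank-nullity identity g(λ) = n − rank(A − λI):
  rank(A − (-1)·I) = 3, so dim ker(A − (-1)·I) = n − 3 = 2
  rank(A − (1)·I) = 4, so dim ker(A − (1)·I) = n − 4 = 1
  rank(A − (3)·I) = 4, so dim ker(A − (3)·I) = n − 4 = 1

Summary:
  λ = -1: algebraic multiplicity = 3, geometric multiplicity = 2
  λ = 1: algebraic multiplicity = 1, geometric multiplicity = 1
  λ = 3: algebraic multiplicity = 1, geometric multiplicity = 1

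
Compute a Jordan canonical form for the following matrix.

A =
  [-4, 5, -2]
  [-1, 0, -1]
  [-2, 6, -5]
J_3(-3)

The characteristic polynomial is
  det(x·I − A) = x^3 + 9*x^2 + 27*x + 27 = (x + 3)^3

Eigenvalues and multiplicities (the geometric multiplicity of λ is n − rank(A − λI), which equals the number of Jordan blocks for λ):
  λ = -3: algebraic multiplicity = 3, geometric multiplicity = 1

Determining the block sizes for each eigenvalue:
  λ = -3: one block (gm = 1), so the single block has size am = 3 → block sizes [3]

Assembling the blocks gives a Jordan form
J =
  [-3,  1,  0]
  [ 0, -3,  1]
  [ 0,  0, -3]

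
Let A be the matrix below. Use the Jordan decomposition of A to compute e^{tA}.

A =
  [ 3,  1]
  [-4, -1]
e^{tA} =
  [2*t*exp(t) + exp(t), t*exp(t)]
  [-4*t*exp(t), -2*t*exp(t) + exp(t)]

Strategy: write A = P · J · P⁻¹ where J is a Jordan canonical form, so e^{tA} = P · e^{tJ} · P⁻¹, and e^{tJ} can be computed block-by-block.

A has Jordan form
J =
  [1, 1]
  [0, 1]
(up to reordering of blocks).

Per-block formulas:
  For a 2×2 Jordan block J_2(1): exp(t · J_2(1)) = e^(1t)·(I + t·N), where N is the 2×2 nilpotent shift.

After assembling e^{tJ} and conjugating by P, we get:

e^{tA} =
  [2*t*exp(t) + exp(t), t*exp(t)]
  [-4*t*exp(t), -2*t*exp(t) + exp(t)]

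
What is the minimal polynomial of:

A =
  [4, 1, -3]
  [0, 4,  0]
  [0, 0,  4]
x^2 - 8*x + 16

The characteristic polynomial is χ_A(x) = (x - 4)^3, so the eigenvalues are known. The minimal polynomial is
  m_A(x) = Π_λ (x − λ)^{k_λ}
where k_λ is the size of the *largest* Jordan block for λ (equivalently, the smallest k with (A − λI)^k v = 0 for every generalised eigenvector v of λ).

  λ = 4: largest Jordan block has size 2, contributing (x − 4)^2

So m_A(x) = (x - 4)^2 = x^2 - 8*x + 16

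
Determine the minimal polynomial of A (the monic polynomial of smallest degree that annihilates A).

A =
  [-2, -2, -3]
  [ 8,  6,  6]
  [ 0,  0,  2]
x^2 - 4*x + 4

The characteristic polynomial is χ_A(x) = (x - 2)^3, so the eigenvalues are known. The minimal polynomial is
  m_A(x) = Π_λ (x − λ)^{k_λ}
where k_λ is the size of the *largest* Jordan block for λ (equivalently, the smallest k with (A − λI)^k v = 0 for every generalised eigenvector v of λ).

  λ = 2: largest Jordan block has size 2, contributing (x − 2)^2

So m_A(x) = (x - 2)^2 = x^2 - 4*x + 4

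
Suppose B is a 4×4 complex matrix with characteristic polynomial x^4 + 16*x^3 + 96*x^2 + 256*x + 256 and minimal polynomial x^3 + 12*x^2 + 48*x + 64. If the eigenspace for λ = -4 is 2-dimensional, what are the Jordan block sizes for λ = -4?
Block sizes for λ = -4: [3, 1]

Step 1 — from the characteristic polynomial, algebraic multiplicity of λ = -4 is 4. From dim ker(B − (-4)·I) = 2, there are exactly 2 Jordan blocks for λ = -4.
Step 2 — from the minimal polynomial, the factor (x + 4)^3 tells us the largest block for λ = -4 has size 3.
Step 3 — with total size 4, 2 blocks, and largest block 3, the block sizes (in nonincreasing order) are [3, 1].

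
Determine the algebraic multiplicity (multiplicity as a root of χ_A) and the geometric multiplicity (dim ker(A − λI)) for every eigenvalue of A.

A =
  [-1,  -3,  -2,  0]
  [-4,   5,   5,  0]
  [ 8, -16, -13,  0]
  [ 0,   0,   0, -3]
λ = -3: alg = 4, geom = 2

Step 1 — factor the characteristic polynomial to read off the algebraic multiplicities:
  χ_A(x) = (x + 3)^4

Step 2 — compute geometric multiplicities via the rank-nullity identity g(λ) = n − rank(A − λI):
  rank(A − (-3)·I) = 2, so dim ker(A − (-3)·I) = n − 2 = 2

Summary:
  λ = -3: algebraic multiplicity = 4, geometric multiplicity = 2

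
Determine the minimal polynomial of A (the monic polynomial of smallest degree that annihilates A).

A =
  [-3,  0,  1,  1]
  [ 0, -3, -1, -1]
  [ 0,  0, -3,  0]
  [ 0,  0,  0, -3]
x^2 + 6*x + 9

The characteristic polynomial is χ_A(x) = (x + 3)^4, so the eigenvalues are known. The minimal polynomial is
  m_A(x) = Π_λ (x − λ)^{k_λ}
where k_λ is the size of the *largest* Jordan block for λ (equivalently, the smallest k with (A − λI)^k v = 0 for every generalised eigenvector v of λ).

  λ = -3: largest Jordan block has size 2, contributing (x + 3)^2

So m_A(x) = (x + 3)^2 = x^2 + 6*x + 9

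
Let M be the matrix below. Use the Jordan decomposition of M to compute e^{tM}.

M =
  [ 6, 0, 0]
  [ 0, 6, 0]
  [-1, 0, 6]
e^{tM} =
  [exp(6*t), 0, 0]
  [0, exp(6*t), 0]
  [-t*exp(6*t), 0, exp(6*t)]

Strategy: write M = P · J · P⁻¹ where J is a Jordan canonical form, so e^{tM} = P · e^{tJ} · P⁻¹, and e^{tJ} can be computed block-by-block.

M has Jordan form
J =
  [6, 1, 0]
  [0, 6, 0]
  [0, 0, 6]
(up to reordering of blocks).

Per-block formulas:
  For a 1×1 block at λ = 6: exp(t · [6]) = [e^(6t)].
  For a 2×2 Jordan block J_2(6): exp(t · J_2(6)) = e^(6t)·(I + t·N), where N is the 2×2 nilpotent shift.

After assembling e^{tJ} and conjugating by P, we get:

e^{tM} =
  [exp(6*t), 0, 0]
  [0, exp(6*t), 0]
  [-t*exp(6*t), 0, exp(6*t)]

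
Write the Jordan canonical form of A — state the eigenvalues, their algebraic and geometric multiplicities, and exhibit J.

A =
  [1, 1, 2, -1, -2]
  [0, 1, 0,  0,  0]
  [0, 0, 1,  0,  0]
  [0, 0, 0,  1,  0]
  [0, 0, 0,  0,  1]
J_2(1) ⊕ J_1(1) ⊕ J_1(1) ⊕ J_1(1)

The characteristic polynomial is
  det(x·I − A) = x^5 - 5*x^4 + 10*x^3 - 10*x^2 + 5*x - 1 = (x - 1)^5

Eigenvalues and multiplicities (the geometric multiplicity of λ is n − rank(A − λI), which equals the number of Jordan blocks for λ):
  λ = 1: algebraic multiplicity = 5, geometric multiplicity = 4

Determining the block sizes for each eigenvalue:
  λ = 1: 4 blocks summing to 5 forces exactly one block of size 2 and the rest size 1 → block sizes [2, 1, 1, 1]

Assembling the blocks gives a Jordan form
J =
  [1, 1, 0, 0, 0]
  [0, 1, 0, 0, 0]
  [0, 0, 1, 0, 0]
  [0, 0, 0, 1, 0]
  [0, 0, 0, 0, 1]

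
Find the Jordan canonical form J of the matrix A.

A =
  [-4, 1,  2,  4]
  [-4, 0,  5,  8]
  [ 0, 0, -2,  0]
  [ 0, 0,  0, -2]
J_3(-2) ⊕ J_1(-2)

The characteristic polynomial is
  det(x·I − A) = x^4 + 8*x^3 + 24*x^2 + 32*x + 16 = (x + 2)^4

Eigenvalues and multiplicities (the geometric multiplicity of λ is n − rank(A − λI), which equals the number of Jordan blocks for λ):
  λ = -2: algebraic multiplicity = 4, geometric multiplicity = 2

Determining the block sizes for each eigenvalue:
  λ = -2: with am = 4 and gm = 2, the partition is not yet determined (e.g. several partitions of 4 into 2 parts exist). Let N = A − (-2)·I. Computing rank(N^1) = 2, rank(N^2) = 1, rank(N^3) = 0; the number of blocks of size ≥ j is rank(N^{j−1}) − rank(N^j), giving [2, 1, 1]. So we have 1 block(s) of size 3, 1 block(s) of size 1 → block sizes [3, 1]

Assembling the blocks gives a Jordan form
J =
  [-2,  1,  0,  0]
  [ 0, -2,  1,  0]
  [ 0,  0, -2,  0]
  [ 0,  0,  0, -2]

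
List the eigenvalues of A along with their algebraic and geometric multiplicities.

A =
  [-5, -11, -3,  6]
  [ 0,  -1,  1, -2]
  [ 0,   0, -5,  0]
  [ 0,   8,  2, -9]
λ = -5: alg = 4, geom = 2

Step 1 — factor the characteristic polynomial to read off the algebraic multiplicities:
  χ_A(x) = (x + 5)^4

Step 2 — compute geometric multiplicities via the rank-nullity identity g(λ) = n − rank(A − λI):
  rank(A − (-5)·I) = 2, so dim ker(A − (-5)·I) = n − 2 = 2

Summary:
  λ = -5: algebraic multiplicity = 4, geometric multiplicity = 2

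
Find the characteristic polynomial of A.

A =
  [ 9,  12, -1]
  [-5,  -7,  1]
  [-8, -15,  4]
x^3 - 6*x^2 + 12*x - 8

Expanding det(x·I − A) (e.g. by cofactor expansion or by noting that A is similar to its Jordan form J, which has the same characteristic polynomial as A) gives
  χ_A(x) = x^3 - 6*x^2 + 12*x - 8
which factors as (x - 2)^3. The eigenvalues (with algebraic multiplicities) are λ = 2 with multiplicity 3.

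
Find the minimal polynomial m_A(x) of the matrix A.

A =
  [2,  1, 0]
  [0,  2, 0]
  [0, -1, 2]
x^2 - 4*x + 4

The characteristic polynomial is χ_A(x) = (x - 2)^3, so the eigenvalues are known. The minimal polynomial is
  m_A(x) = Π_λ (x − λ)^{k_λ}
where k_λ is the size of the *largest* Jordan block for λ (equivalently, the smallest k with (A − λI)^k v = 0 for every generalised eigenvector v of λ).

  λ = 2: largest Jordan block has size 2, contributing (x − 2)^2

So m_A(x) = (x - 2)^2 = x^2 - 4*x + 4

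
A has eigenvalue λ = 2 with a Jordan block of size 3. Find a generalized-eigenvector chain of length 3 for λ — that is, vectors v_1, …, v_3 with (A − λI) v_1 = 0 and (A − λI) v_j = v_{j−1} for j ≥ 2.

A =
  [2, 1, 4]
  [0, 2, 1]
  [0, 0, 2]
A Jordan chain for λ = 2 of length 3:
v_1 = (1, 0, 0)ᵀ
v_2 = (4, 1, 0)ᵀ
v_3 = (0, 0, 1)ᵀ

Let N = A − (2)·I. We want v_3 with N^3 v_3 = 0 but N^2 v_3 ≠ 0; then v_{j-1} := N · v_j for j = 3, …, 2.

Pick v_3 = (0, 0, 1)ᵀ.
Then v_2 = N · v_3 = (4, 1, 0)ᵀ.
Then v_1 = N · v_2 = (1, 0, 0)ᵀ.

Sanity check: (A − (2)·I) v_1 = (0, 0, 0)ᵀ = 0. ✓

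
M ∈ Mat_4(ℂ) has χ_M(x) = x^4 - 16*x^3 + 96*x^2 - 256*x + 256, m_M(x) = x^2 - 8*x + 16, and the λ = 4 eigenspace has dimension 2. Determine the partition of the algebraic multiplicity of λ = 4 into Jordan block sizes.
Block sizes for λ = 4: [2, 2]

Step 1 — from the characteristic polynomial, algebraic multiplicity of λ = 4 is 4. From dim ker(M − (4)·I) = 2, there are exactly 2 Jordan blocks for λ = 4.
Step 2 — from the minimal polynomial, the factor (x − 4)^2 tells us the largest block for λ = 4 has size 2.
Step 3 — with total size 4, 2 blocks, and largest block 2, the block sizes (in nonincreasing order) are [2, 2].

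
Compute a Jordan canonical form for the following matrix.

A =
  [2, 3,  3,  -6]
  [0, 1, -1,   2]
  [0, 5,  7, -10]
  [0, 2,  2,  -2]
J_2(2) ⊕ J_1(2) ⊕ J_1(2)

The characteristic polynomial is
  det(x·I − A) = x^4 - 8*x^3 + 24*x^2 - 32*x + 16 = (x - 2)^4

Eigenvalues and multiplicities (the geometric multiplicity of λ is n − rank(A − λI), which equals the number of Jordan blocks for λ):
  λ = 2: algebraic multiplicity = 4, geometric multiplicity = 3

Determining the block sizes for each eigenvalue:
  λ = 2: 3 blocks summing to 4 forces exactly one block of size 2 and the rest size 1 → block sizes [2, 1, 1]

Assembling the blocks gives a Jordan form
J =
  [2, 1, 0, 0]
  [0, 2, 0, 0]
  [0, 0, 2, 0]
  [0, 0, 0, 2]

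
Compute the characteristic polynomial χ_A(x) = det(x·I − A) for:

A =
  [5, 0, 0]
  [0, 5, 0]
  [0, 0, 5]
x^3 - 15*x^2 + 75*x - 125

Expanding det(x·I − A) (e.g. by cofactor expansion or by noting that A is similar to its Jordan form J, which has the same characteristic polynomial as A) gives
  χ_A(x) = x^3 - 15*x^2 + 75*x - 125
which factors as (x - 5)^3. The eigenvalues (with algebraic multiplicities) are λ = 5 with multiplicity 3.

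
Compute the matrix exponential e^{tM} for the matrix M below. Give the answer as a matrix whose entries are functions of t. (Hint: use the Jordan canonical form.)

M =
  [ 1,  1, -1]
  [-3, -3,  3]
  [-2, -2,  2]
e^{tM} =
  [t + 1, t, -t]
  [-3*t, 1 - 3*t, 3*t]
  [-2*t, -2*t, 2*t + 1]

Strategy: write M = P · J · P⁻¹ where J is a Jordan canonical form, so e^{tM} = P · e^{tJ} · P⁻¹, and e^{tJ} can be computed block-by-block.

M has Jordan form
J =
  [0, 1, 0]
  [0, 0, 0]
  [0, 0, 0]
(up to reordering of blocks).

Per-block formulas:
  For a 2×2 Jordan block J_2(0): exp(t · J_2(0)) = e^(0t)·(I + t·N), where N is the 2×2 nilpotent shift.
  For a 1×1 block at λ = 0: exp(t · [0]) = [e^(0t)].

After assembling e^{tJ} and conjugating by P, we get:

e^{tM} =
  [t + 1, t, -t]
  [-3*t, 1 - 3*t, 3*t]
  [-2*t, -2*t, 2*t + 1]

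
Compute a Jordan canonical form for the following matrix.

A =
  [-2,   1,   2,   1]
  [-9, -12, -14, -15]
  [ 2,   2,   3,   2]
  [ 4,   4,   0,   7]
J_2(-3) ⊕ J_1(-1) ⊕ J_1(3)

The characteristic polynomial is
  det(x·I − A) = x^4 + 4*x^3 - 6*x^2 - 36*x - 27 = (x - 3)*(x + 1)*(x + 3)^2

Eigenvalues and multiplicities (the geometric multiplicity of λ is n − rank(A − λI), which equals the number of Jordan blocks for λ):
  λ = -3: algebraic multiplicity = 2, geometric multiplicity = 1
  λ = -1: algebraic multiplicity = 1, geometric multiplicity = 1
  λ = 3: algebraic multiplicity = 1, geometric multiplicity = 1

Determining the block sizes for each eigenvalue:
  λ = -3: one block (gm = 1), so the single block has size am = 2 → block sizes [2]
  λ = -1: one block (gm = 1), so the single block has size am = 1 → block sizes [1]
  λ = 3: one block (gm = 1), so the single block has size am = 1 → block sizes [1]

Assembling the blocks gives a Jordan form
J =
  [-3,  1,  0, 0]
  [ 0, -3,  0, 0]
  [ 0,  0, -1, 0]
  [ 0,  0,  0, 3]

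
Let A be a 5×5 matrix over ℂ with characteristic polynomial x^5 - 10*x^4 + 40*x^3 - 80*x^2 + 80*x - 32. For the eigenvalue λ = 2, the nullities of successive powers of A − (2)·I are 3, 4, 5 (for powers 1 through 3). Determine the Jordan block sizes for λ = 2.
Block sizes for λ = 2: [3, 1, 1]

From the dimensions of kernels of powers, the number of Jordan blocks of size at least j is d_j − d_{j−1} where d_j = dim ker(N^j) (with d_0 = 0). Computing the differences gives [3, 1, 1].
The number of blocks of size exactly k is (#blocks of size ≥ k) − (#blocks of size ≥ k + 1), so the partition is: 2 block(s) of size 1, 1 block(s) of size 3.
In nonincreasing order the block sizes are [3, 1, 1].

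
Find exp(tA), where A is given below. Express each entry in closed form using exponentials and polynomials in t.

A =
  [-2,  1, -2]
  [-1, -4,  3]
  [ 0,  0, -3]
e^{tA} =
  [t*exp(-3*t) + exp(-3*t), t*exp(-3*t), t^2*exp(-3*t)/2 - 2*t*exp(-3*t)]
  [-t*exp(-3*t), -t*exp(-3*t) + exp(-3*t), -t^2*exp(-3*t)/2 + 3*t*exp(-3*t)]
  [0, 0, exp(-3*t)]

Strategy: write A = P · J · P⁻¹ where J is a Jordan canonical form, so e^{tA} = P · e^{tJ} · P⁻¹, and e^{tJ} can be computed block-by-block.

A has Jordan form
J =
  [-3,  1,  0]
  [ 0, -3,  1]
  [ 0,  0, -3]
(up to reordering of blocks).

Per-block formulas:
  For a 3×3 Jordan block J_3(-3): exp(t · J_3(-3)) = e^(-3t)·(I + t·N + (t^2/2)·N^2), where N is the 3×3 nilpotent shift.

After assembling e^{tJ} and conjugating by P, we get:

e^{tA} =
  [t*exp(-3*t) + exp(-3*t), t*exp(-3*t), t^2*exp(-3*t)/2 - 2*t*exp(-3*t)]
  [-t*exp(-3*t), -t*exp(-3*t) + exp(-3*t), -t^2*exp(-3*t)/2 + 3*t*exp(-3*t)]
  [0, 0, exp(-3*t)]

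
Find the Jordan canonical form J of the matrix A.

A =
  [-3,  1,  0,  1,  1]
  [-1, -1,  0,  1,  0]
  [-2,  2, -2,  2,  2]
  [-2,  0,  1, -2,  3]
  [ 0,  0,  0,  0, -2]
J_3(-2) ⊕ J_2(-2)

The characteristic polynomial is
  det(x·I − A) = x^5 + 10*x^4 + 40*x^3 + 80*x^2 + 80*x + 32 = (x + 2)^5

Eigenvalues and multiplicities (the geometric multiplicity of λ is n − rank(A − λI), which equals the number of Jordan blocks for λ):
  λ = -2: algebraic multiplicity = 5, geometric multiplicity = 2

Determining the block sizes for each eigenvalue:
  λ = -2: with am = 5 and gm = 2, the partition is not yet determined (e.g. several partitions of 5 into 2 parts exist). Let N = A − (-2)·I. Computing rank(N^1) = 3, rank(N^2) = 1, rank(N^3) = 0; the number of blocks of size ≥ j is rank(N^{j−1}) − rank(N^j), giving [2, 2, 1]. So we have 1 block(s) of size 3, 1 block(s) of size 2 → block sizes [3, 2]

Assembling the blocks gives a Jordan form
J =
  [-2,  1,  0,  0,  0]
  [ 0, -2,  1,  0,  0]
  [ 0,  0, -2,  0,  0]
  [ 0,  0,  0, -2,  1]
  [ 0,  0,  0,  0, -2]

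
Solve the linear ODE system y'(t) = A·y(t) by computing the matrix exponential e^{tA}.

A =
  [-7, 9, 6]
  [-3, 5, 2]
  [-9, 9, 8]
e^{tA} =
  [-9*t*exp(2*t) + exp(2*t), 9*t*exp(2*t), 6*t*exp(2*t)]
  [-3*t*exp(2*t), 3*t*exp(2*t) + exp(2*t), 2*t*exp(2*t)]
  [-9*t*exp(2*t), 9*t*exp(2*t), 6*t*exp(2*t) + exp(2*t)]

Strategy: write A = P · J · P⁻¹ where J is a Jordan canonical form, so e^{tA} = P · e^{tJ} · P⁻¹, and e^{tJ} can be computed block-by-block.

A has Jordan form
J =
  [2, 1, 0]
  [0, 2, 0]
  [0, 0, 2]
(up to reordering of blocks).

Per-block formulas:
  For a 2×2 Jordan block J_2(2): exp(t · J_2(2)) = e^(2t)·(I + t·N), where N is the 2×2 nilpotent shift.
  For a 1×1 block at λ = 2: exp(t · [2]) = [e^(2t)].

After assembling e^{tJ} and conjugating by P, we get:

e^{tA} =
  [-9*t*exp(2*t) + exp(2*t), 9*t*exp(2*t), 6*t*exp(2*t)]
  [-3*t*exp(2*t), 3*t*exp(2*t) + exp(2*t), 2*t*exp(2*t)]
  [-9*t*exp(2*t), 9*t*exp(2*t), 6*t*exp(2*t) + exp(2*t)]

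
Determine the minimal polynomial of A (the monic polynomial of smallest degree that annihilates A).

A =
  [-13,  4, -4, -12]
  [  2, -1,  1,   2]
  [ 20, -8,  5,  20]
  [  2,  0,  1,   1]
x^3 + 7*x^2 + 11*x + 5

The characteristic polynomial is χ_A(x) = (x + 1)^3*(x + 5), so the eigenvalues are known. The minimal polynomial is
  m_A(x) = Π_λ (x − λ)^{k_λ}
where k_λ is the size of the *largest* Jordan block for λ (equivalently, the smallest k with (A − λI)^k v = 0 for every generalised eigenvector v of λ).

  λ = -5: largest Jordan block has size 1, contributing (x + 5)
  λ = -1: largest Jordan block has size 2, contributing (x + 1)^2

So m_A(x) = (x + 1)^2*(x + 5) = x^3 + 7*x^2 + 11*x + 5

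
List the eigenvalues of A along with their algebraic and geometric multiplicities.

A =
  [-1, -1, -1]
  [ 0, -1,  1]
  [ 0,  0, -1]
λ = -1: alg = 3, geom = 1

Step 1 — factor the characteristic polynomial to read off the algebraic multiplicities:
  χ_A(x) = (x + 1)^3

Step 2 — compute geometric multiplicities via the rank-nullity identity g(λ) = n − rank(A − λI):
  rank(A − (-1)·I) = 2, so dim ker(A − (-1)·I) = n − 2 = 1

Summary:
  λ = -1: algebraic multiplicity = 3, geometric multiplicity = 1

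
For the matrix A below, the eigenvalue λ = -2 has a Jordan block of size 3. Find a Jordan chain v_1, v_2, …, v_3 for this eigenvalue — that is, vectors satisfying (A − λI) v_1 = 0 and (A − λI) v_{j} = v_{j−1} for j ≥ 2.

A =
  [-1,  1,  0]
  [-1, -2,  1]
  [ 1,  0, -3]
A Jordan chain for λ = -2 of length 3:
v_1 = (1, -1, 1)ᵀ
v_2 = (1, 0, 0)ᵀ
v_3 = (0, 1, 0)ᵀ

Let N = A − (-2)·I. We want v_3 with N^3 v_3 = 0 but N^2 v_3 ≠ 0; then v_{j-1} := N · v_j for j = 3, …, 2.

Pick v_3 = (0, 1, 0)ᵀ.
Then v_2 = N · v_3 = (1, 0, 0)ᵀ.
Then v_1 = N · v_2 = (1, -1, 1)ᵀ.

Sanity check: (A − (-2)·I) v_1 = (0, 0, 0)ᵀ = 0. ✓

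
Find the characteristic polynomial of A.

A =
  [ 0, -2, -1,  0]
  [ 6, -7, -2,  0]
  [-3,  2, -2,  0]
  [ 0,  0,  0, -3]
x^4 + 12*x^3 + 54*x^2 + 108*x + 81

Expanding det(x·I − A) (e.g. by cofactor expansion or by noting that A is similar to its Jordan form J, which has the same characteristic polynomial as A) gives
  χ_A(x) = x^4 + 12*x^3 + 54*x^2 + 108*x + 81
which factors as (x + 3)^4. The eigenvalues (with algebraic multiplicities) are λ = -3 with multiplicity 4.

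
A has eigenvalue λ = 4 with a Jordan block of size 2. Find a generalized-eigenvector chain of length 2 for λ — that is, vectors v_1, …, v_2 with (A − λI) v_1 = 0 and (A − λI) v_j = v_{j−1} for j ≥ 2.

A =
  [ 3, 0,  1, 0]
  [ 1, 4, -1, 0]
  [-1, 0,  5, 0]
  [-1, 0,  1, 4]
A Jordan chain for λ = 4 of length 2:
v_1 = (-1, 1, -1, -1)ᵀ
v_2 = (1, 0, 0, 0)ᵀ

Let N = A − (4)·I. We want v_2 with N^2 v_2 = 0 but N^1 v_2 ≠ 0; then v_{j-1} := N · v_j for j = 2, …, 2.

Pick v_2 = (1, 0, 0, 0)ᵀ.
Then v_1 = N · v_2 = (-1, 1, -1, -1)ᵀ.

Sanity check: (A − (4)·I) v_1 = (0, 0, 0, 0)ᵀ = 0. ✓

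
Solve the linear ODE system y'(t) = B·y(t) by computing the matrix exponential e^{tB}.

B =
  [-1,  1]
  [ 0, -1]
e^{tB} =
  [exp(-t), t*exp(-t)]
  [0, exp(-t)]

Strategy: write B = P · J · P⁻¹ where J is a Jordan canonical form, so e^{tB} = P · e^{tJ} · P⁻¹, and e^{tJ} can be computed block-by-block.

B has Jordan form
J =
  [-1,  1]
  [ 0, -1]
(up to reordering of blocks).

Per-block formulas:
  For a 2×2 Jordan block J_2(-1): exp(t · J_2(-1)) = e^(-1t)·(I + t·N), where N is the 2×2 nilpotent shift.

After assembling e^{tJ} and conjugating by P, we get:

e^{tB} =
  [exp(-t), t*exp(-t)]
  [0, exp(-t)]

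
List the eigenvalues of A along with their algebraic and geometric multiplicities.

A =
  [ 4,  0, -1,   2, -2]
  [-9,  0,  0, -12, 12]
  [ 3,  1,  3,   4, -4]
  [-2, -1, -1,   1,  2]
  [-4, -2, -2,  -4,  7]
λ = 3: alg = 5, geom = 3

Step 1 — factor the characteristic polynomial to read off the algebraic multiplicities:
  χ_A(x) = (x - 3)^5

Step 2 — compute geometric multiplicities via the rank-nullity identity g(λ) = n − rank(A − λI):
  rank(A − (3)·I) = 2, so dim ker(A − (3)·I) = n − 2 = 3

Summary:
  λ = 3: algebraic multiplicity = 5, geometric multiplicity = 3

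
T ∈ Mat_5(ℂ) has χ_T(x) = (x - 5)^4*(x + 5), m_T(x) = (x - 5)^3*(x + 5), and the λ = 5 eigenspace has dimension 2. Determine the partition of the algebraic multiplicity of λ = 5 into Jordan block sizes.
Block sizes for λ = 5: [3, 1]

Step 1 — from the characteristic polynomial, algebraic multiplicity of λ = 5 is 4. From dim ker(T − (5)·I) = 2, there are exactly 2 Jordan blocks for λ = 5.
Step 2 — from the minimal polynomial, the factor (x − 5)^3 tells us the largest block for λ = 5 has size 3.
Step 3 — with total size 4, 2 blocks, and largest block 3, the block sizes (in nonincreasing order) are [3, 1].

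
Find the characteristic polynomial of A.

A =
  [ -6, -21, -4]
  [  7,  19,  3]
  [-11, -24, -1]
x^3 - 12*x^2 + 48*x - 64

Expanding det(x·I − A) (e.g. by cofactor expansion or by noting that A is similar to its Jordan form J, which has the same characteristic polynomial as A) gives
  χ_A(x) = x^3 - 12*x^2 + 48*x - 64
which factors as (x - 4)^3. The eigenvalues (with algebraic multiplicities) are λ = 4 with multiplicity 3.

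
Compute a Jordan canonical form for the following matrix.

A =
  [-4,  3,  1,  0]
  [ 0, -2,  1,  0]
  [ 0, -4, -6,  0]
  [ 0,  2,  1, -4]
J_3(-4) ⊕ J_1(-4)

The characteristic polynomial is
  det(x·I − A) = x^4 + 16*x^3 + 96*x^2 + 256*x + 256 = (x + 4)^4

Eigenvalues and multiplicities (the geometric multiplicity of λ is n − rank(A − λI), which equals the number of Jordan blocks for λ):
  λ = -4: algebraic multiplicity = 4, geometric multiplicity = 2

Determining the block sizes for each eigenvalue:
  λ = -4: with am = 4 and gm = 2, the partition is not yet determined (e.g. several partitions of 4 into 2 parts exist). Let N = A − (-4)·I. Computing rank(N^1) = 2, rank(N^2) = 1, rank(N^3) = 0; the number of blocks of size ≥ j is rank(N^{j−1}) − rank(N^j), giving [2, 1, 1]. So we have 1 block(s) of size 3, 1 block(s) of size 1 → block sizes [3, 1]

Assembling the blocks gives a Jordan form
J =
  [-4,  1,  0,  0]
  [ 0, -4,  1,  0]
  [ 0,  0, -4,  0]
  [ 0,  0,  0, -4]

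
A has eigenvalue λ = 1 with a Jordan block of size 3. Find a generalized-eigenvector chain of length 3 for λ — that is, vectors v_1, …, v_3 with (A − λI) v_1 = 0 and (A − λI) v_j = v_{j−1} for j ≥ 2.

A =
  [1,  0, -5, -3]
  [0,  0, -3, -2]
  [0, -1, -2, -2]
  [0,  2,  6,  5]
A Jordan chain for λ = 1 of length 3:
v_1 = (-1, 0, 0, 0)ᵀ
v_2 = (0, -1, -1, 2)ᵀ
v_3 = (0, 1, 0, 0)ᵀ

Let N = A − (1)·I. We want v_3 with N^3 v_3 = 0 but N^2 v_3 ≠ 0; then v_{j-1} := N · v_j for j = 3, …, 2.

Pick v_3 = (0, 1, 0, 0)ᵀ.
Then v_2 = N · v_3 = (0, -1, -1, 2)ᵀ.
Then v_1 = N · v_2 = (-1, 0, 0, 0)ᵀ.

Sanity check: (A − (1)·I) v_1 = (0, 0, 0, 0)ᵀ = 0. ✓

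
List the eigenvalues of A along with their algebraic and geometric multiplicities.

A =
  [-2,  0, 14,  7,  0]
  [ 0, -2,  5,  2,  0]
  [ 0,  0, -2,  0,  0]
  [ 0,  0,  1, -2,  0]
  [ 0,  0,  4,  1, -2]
λ = -2: alg = 5, geom = 3

Step 1 — factor the characteristic polynomial to read off the algebraic multiplicities:
  χ_A(x) = (x + 2)^5

Step 2 — compute geometric multiplicities via the rank-nullity identity g(λ) = n − rank(A − λI):
  rank(A − (-2)·I) = 2, so dim ker(A − (-2)·I) = n − 2 = 3

Summary:
  λ = -2: algebraic multiplicity = 5, geometric multiplicity = 3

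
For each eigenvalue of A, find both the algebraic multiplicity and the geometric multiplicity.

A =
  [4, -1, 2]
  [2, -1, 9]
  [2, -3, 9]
λ = 4: alg = 3, geom = 1

Step 1 — factor the characteristic polynomial to read off the algebraic multiplicities:
  χ_A(x) = (x - 4)^3

Step 2 — compute geometric multiplicities via the rank-nullity identity g(λ) = n − rank(A − λI):
  rank(A − (4)·I) = 2, so dim ker(A − (4)·I) = n − 2 = 1

Summary:
  λ = 4: algebraic multiplicity = 3, geometric multiplicity = 1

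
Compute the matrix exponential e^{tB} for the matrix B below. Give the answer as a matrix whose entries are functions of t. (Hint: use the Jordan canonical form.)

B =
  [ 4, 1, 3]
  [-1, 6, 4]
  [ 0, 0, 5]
e^{tB} =
  [-t*exp(5*t) + exp(5*t), t*exp(5*t), t^2*exp(5*t)/2 + 3*t*exp(5*t)]
  [-t*exp(5*t), t*exp(5*t) + exp(5*t), t^2*exp(5*t)/2 + 4*t*exp(5*t)]
  [0, 0, exp(5*t)]

Strategy: write B = P · J · P⁻¹ where J is a Jordan canonical form, so e^{tB} = P · e^{tJ} · P⁻¹, and e^{tJ} can be computed block-by-block.

B has Jordan form
J =
  [5, 1, 0]
  [0, 5, 1]
  [0, 0, 5]
(up to reordering of blocks).

Per-block formulas:
  For a 3×3 Jordan block J_3(5): exp(t · J_3(5)) = e^(5t)·(I + t·N + (t^2/2)·N^2), where N is the 3×3 nilpotent shift.

After assembling e^{tJ} and conjugating by P, we get:

e^{tB} =
  [-t*exp(5*t) + exp(5*t), t*exp(5*t), t^2*exp(5*t)/2 + 3*t*exp(5*t)]
  [-t*exp(5*t), t*exp(5*t) + exp(5*t), t^2*exp(5*t)/2 + 4*t*exp(5*t)]
  [0, 0, exp(5*t)]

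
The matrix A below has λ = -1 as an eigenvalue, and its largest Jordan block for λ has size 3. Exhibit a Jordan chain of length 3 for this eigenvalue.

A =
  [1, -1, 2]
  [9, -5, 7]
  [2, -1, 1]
A Jordan chain for λ = -1 of length 3:
v_1 = (-1, -4, -1)ᵀ
v_2 = (2, 9, 2)ᵀ
v_3 = (1, 0, 0)ᵀ

Let N = A − (-1)·I. We want v_3 with N^3 v_3 = 0 but N^2 v_3 ≠ 0; then v_{j-1} := N · v_j for j = 3, …, 2.

Pick v_3 = (1, 0, 0)ᵀ.
Then v_2 = N · v_3 = (2, 9, 2)ᵀ.
Then v_1 = N · v_2 = (-1, -4, -1)ᵀ.

Sanity check: (A − (-1)·I) v_1 = (0, 0, 0)ᵀ = 0. ✓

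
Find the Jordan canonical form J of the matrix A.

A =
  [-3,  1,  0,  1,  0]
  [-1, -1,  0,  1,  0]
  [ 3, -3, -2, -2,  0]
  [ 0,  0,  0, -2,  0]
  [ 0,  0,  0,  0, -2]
J_2(-2) ⊕ J_2(-2) ⊕ J_1(-2)

The characteristic polynomial is
  det(x·I − A) = x^5 + 10*x^4 + 40*x^3 + 80*x^2 + 80*x + 32 = (x + 2)^5

Eigenvalues and multiplicities (the geometric multiplicity of λ is n − rank(A − λI), which equals the number of Jordan blocks for λ):
  λ = -2: algebraic multiplicity = 5, geometric multiplicity = 3

Determining the block sizes for each eigenvalue:
  λ = -2: with am = 5 and gm = 3, the partition is not yet determined (e.g. several partitions of 5 into 3 parts exist). Let N = A − (-2)·I. Computing rank(N^1) = 2, rank(N^2) = 0; the number of blocks of size ≥ j is rank(N^{j−1}) − rank(N^j), giving [3, 2]. So we have 2 block(s) of size 2, 1 block(s) of size 1 → block sizes [2, 2, 1]

Assembling the blocks gives a Jordan form
J =
  [-2,  1,  0,  0,  0]
  [ 0, -2,  0,  0,  0]
  [ 0,  0, -2,  1,  0]
  [ 0,  0,  0, -2,  0]
  [ 0,  0,  0,  0, -2]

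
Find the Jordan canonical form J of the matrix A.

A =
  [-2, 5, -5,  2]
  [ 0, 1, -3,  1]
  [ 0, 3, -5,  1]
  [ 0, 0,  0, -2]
J_2(-2) ⊕ J_2(-2)

The characteristic polynomial is
  det(x·I − A) = x^4 + 8*x^3 + 24*x^2 + 32*x + 16 = (x + 2)^4

Eigenvalues and multiplicities (the geometric multiplicity of λ is n − rank(A − λI), which equals the number of Jordan blocks for λ):
  λ = -2: algebraic multiplicity = 4, geometric multiplicity = 2

Determining the block sizes for each eigenvalue:
  λ = -2: with am = 4 and gm = 2, the partition is not yet determined (e.g. several partitions of 4 into 2 parts exist). Let N = A − (-2)·I. Computing rank(N^1) = 2, rank(N^2) = 0; the number of blocks of size ≥ j is rank(N^{j−1}) − rank(N^j), giving [2, 2]. So we have 2 block(s) of size 2 → block sizes [2, 2]

Assembling the blocks gives a Jordan form
J =
  [-2,  1,  0,  0]
  [ 0, -2,  0,  0]
  [ 0,  0, -2,  1]
  [ 0,  0,  0, -2]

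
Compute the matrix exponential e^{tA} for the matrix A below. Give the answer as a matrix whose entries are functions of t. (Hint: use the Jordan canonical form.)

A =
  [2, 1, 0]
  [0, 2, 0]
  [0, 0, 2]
e^{tA} =
  [exp(2*t), t*exp(2*t), 0]
  [0, exp(2*t), 0]
  [0, 0, exp(2*t)]

Strategy: write A = P · J · P⁻¹ where J is a Jordan canonical form, so e^{tA} = P · e^{tJ} · P⁻¹, and e^{tJ} can be computed block-by-block.

A has Jordan form
J =
  [2, 1, 0]
  [0, 2, 0]
  [0, 0, 2]
(up to reordering of blocks).

Per-block formulas:
  For a 2×2 Jordan block J_2(2): exp(t · J_2(2)) = e^(2t)·(I + t·N), where N is the 2×2 nilpotent shift.
  For a 1×1 block at λ = 2: exp(t · [2]) = [e^(2t)].

After assembling e^{tJ} and conjugating by P, we get:

e^{tA} =
  [exp(2*t), t*exp(2*t), 0]
  [0, exp(2*t), 0]
  [0, 0, exp(2*t)]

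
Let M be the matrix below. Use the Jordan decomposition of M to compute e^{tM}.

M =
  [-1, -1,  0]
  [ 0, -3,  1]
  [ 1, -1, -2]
e^{tM} =
  [t^2*exp(-2*t)/2 + t*exp(-2*t) + exp(-2*t), -t*exp(-2*t), -t^2*exp(-2*t)/2]
  [t^2*exp(-2*t)/2, -t*exp(-2*t) + exp(-2*t), -t^2*exp(-2*t)/2 + t*exp(-2*t)]
  [t^2*exp(-2*t)/2 + t*exp(-2*t), -t*exp(-2*t), -t^2*exp(-2*t)/2 + exp(-2*t)]

Strategy: write M = P · J · P⁻¹ where J is a Jordan canonical form, so e^{tM} = P · e^{tJ} · P⁻¹, and e^{tJ} can be computed block-by-block.

M has Jordan form
J =
  [-2,  1,  0]
  [ 0, -2,  1]
  [ 0,  0, -2]
(up to reordering of blocks).

Per-block formulas:
  For a 3×3 Jordan block J_3(-2): exp(t · J_3(-2)) = e^(-2t)·(I + t·N + (t^2/2)·N^2), where N is the 3×3 nilpotent shift.

After assembling e^{tJ} and conjugating by P, we get:

e^{tM} =
  [t^2*exp(-2*t)/2 + t*exp(-2*t) + exp(-2*t), -t*exp(-2*t), -t^2*exp(-2*t)/2]
  [t^2*exp(-2*t)/2, -t*exp(-2*t) + exp(-2*t), -t^2*exp(-2*t)/2 + t*exp(-2*t)]
  [t^2*exp(-2*t)/2 + t*exp(-2*t), -t*exp(-2*t), -t^2*exp(-2*t)/2 + exp(-2*t)]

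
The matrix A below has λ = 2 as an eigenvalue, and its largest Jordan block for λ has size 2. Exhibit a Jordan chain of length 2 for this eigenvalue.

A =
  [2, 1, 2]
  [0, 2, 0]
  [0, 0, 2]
A Jordan chain for λ = 2 of length 2:
v_1 = (1, 0, 0)ᵀ
v_2 = (0, 1, 0)ᵀ

Let N = A − (2)·I. We want v_2 with N^2 v_2 = 0 but N^1 v_2 ≠ 0; then v_{j-1} := N · v_j for j = 2, …, 2.

Pick v_2 = (0, 1, 0)ᵀ.
Then v_1 = N · v_2 = (1, 0, 0)ᵀ.

Sanity check: (A − (2)·I) v_1 = (0, 0, 0)ᵀ = 0. ✓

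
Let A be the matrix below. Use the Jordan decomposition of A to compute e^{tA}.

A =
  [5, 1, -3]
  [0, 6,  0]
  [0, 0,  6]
e^{tA} =
  [exp(5*t), exp(6*t) - exp(5*t), -3*exp(6*t) + 3*exp(5*t)]
  [0, exp(6*t), 0]
  [0, 0, exp(6*t)]

Strategy: write A = P · J · P⁻¹ where J is a Jordan canonical form, so e^{tA} = P · e^{tJ} · P⁻¹, and e^{tJ} can be computed block-by-block.

A has Jordan form
J =
  [5, 0, 0]
  [0, 6, 0]
  [0, 0, 6]
(up to reordering of blocks).

Per-block formulas:
  For a 1×1 block at λ = 6: exp(t · [6]) = [e^(6t)].
  For a 1×1 block at λ = 5: exp(t · [5]) = [e^(5t)].

After assembling e^{tJ} and conjugating by P, we get:

e^{tA} =
  [exp(5*t), exp(6*t) - exp(5*t), -3*exp(6*t) + 3*exp(5*t)]
  [0, exp(6*t), 0]
  [0, 0, exp(6*t)]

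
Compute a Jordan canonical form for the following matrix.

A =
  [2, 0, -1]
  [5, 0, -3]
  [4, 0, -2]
J_3(0)

The characteristic polynomial is
  det(x·I − A) = x^3

Eigenvalues and multiplicities (the geometric multiplicity of λ is n − rank(A − λI), which equals the number of Jordan blocks for λ):
  λ = 0: algebraic multiplicity = 3, geometric multiplicity = 1

Determining the block sizes for each eigenvalue:
  λ = 0: one block (gm = 1), so the single block has size am = 3 → block sizes [3]

Assembling the blocks gives a Jordan form
J =
  [0, 1, 0]
  [0, 0, 1]
  [0, 0, 0]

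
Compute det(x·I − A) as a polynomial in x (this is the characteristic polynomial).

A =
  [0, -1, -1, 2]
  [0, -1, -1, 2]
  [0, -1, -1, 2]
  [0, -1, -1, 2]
x^4

Expanding det(x·I − A) (e.g. by cofactor expansion or by noting that A is similar to its Jordan form J, which has the same characteristic polynomial as A) gives
  χ_A(x) = x^4
which factors as x^4. The eigenvalues (with algebraic multiplicities) are λ = 0 with multiplicity 4.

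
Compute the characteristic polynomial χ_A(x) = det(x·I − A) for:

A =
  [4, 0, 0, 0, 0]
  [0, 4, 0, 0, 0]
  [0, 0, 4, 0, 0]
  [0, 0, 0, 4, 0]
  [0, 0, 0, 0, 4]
x^5 - 20*x^4 + 160*x^3 - 640*x^2 + 1280*x - 1024

Expanding det(x·I − A) (e.g. by cofactor expansion or by noting that A is similar to its Jordan form J, which has the same characteristic polynomial as A) gives
  χ_A(x) = x^5 - 20*x^4 + 160*x^3 - 640*x^2 + 1280*x - 1024
which factors as (x - 4)^5. The eigenvalues (with algebraic multiplicities) are λ = 4 with multiplicity 5.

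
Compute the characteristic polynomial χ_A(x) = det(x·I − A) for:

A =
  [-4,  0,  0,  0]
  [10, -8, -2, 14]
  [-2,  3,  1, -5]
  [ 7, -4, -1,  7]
x^4 + 4*x^3

Expanding det(x·I − A) (e.g. by cofactor expansion or by noting that A is similar to its Jordan form J, which has the same characteristic polynomial as A) gives
  χ_A(x) = x^4 + 4*x^3
which factors as x^3*(x + 4). The eigenvalues (with algebraic multiplicities) are λ = -4 with multiplicity 1, λ = 0 with multiplicity 3.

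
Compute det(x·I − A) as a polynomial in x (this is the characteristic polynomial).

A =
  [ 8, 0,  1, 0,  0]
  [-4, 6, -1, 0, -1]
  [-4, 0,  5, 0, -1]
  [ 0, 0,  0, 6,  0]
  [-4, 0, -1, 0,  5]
x^5 - 30*x^4 + 360*x^3 - 2160*x^2 + 6480*x - 7776

Expanding det(x·I − A) (e.g. by cofactor expansion or by noting that A is similar to its Jordan form J, which has the same characteristic polynomial as A) gives
  χ_A(x) = x^5 - 30*x^4 + 360*x^3 - 2160*x^2 + 6480*x - 7776
which factors as (x - 6)^5. The eigenvalues (with algebraic multiplicities) are λ = 6 with multiplicity 5.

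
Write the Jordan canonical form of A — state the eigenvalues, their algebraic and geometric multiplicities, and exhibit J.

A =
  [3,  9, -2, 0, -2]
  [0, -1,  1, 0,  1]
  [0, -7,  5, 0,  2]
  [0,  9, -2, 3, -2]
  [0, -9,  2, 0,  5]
J_3(3) ⊕ J_1(3) ⊕ J_1(3)

The characteristic polynomial is
  det(x·I − A) = x^5 - 15*x^4 + 90*x^3 - 270*x^2 + 405*x - 243 = (x - 3)^5

Eigenvalues and multiplicities (the geometric multiplicity of λ is n − rank(A − λI), which equals the number of Jordan blocks for λ):
  λ = 3: algebraic multiplicity = 5, geometric multiplicity = 3

Determining the block sizes for each eigenvalue:
  λ = 3: with am = 5 and gm = 3, the partition is not yet determined (e.g. several partitions of 5 into 3 parts exist). Let N = A − (3)·I. Computing rank(N^1) = 2, rank(N^2) = 1, rank(N^3) = 0; the number of blocks of size ≥ j is rank(N^{j−1}) − rank(N^j), giving [3, 1, 1]. So we have 1 block(s) of size 3, 2 block(s) of size 1 → block sizes [3, 1, 1]

Assembling the blocks gives a Jordan form
J =
  [3, 1, 0, 0, 0]
  [0, 3, 1, 0, 0]
  [0, 0, 3, 0, 0]
  [0, 0, 0, 3, 0]
  [0, 0, 0, 0, 3]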